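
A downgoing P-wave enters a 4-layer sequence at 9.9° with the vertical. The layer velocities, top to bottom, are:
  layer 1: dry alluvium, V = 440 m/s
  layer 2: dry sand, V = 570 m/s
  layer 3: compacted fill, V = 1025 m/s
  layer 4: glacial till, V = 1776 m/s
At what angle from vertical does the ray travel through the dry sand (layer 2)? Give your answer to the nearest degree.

13°

Snell's law across each interface conserves sin θ / V, so sin θ_2 = V_2·sin θ₁/V₁.
sin θ_2 = 570 × sin 9.9° / 440 = 0.2227.
θ_2 = 12.87° from the vertical.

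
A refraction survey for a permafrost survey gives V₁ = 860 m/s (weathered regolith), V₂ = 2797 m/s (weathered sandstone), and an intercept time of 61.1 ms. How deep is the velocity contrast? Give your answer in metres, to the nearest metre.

h = tᵢ·V₁·V₂ / (2·√(V₂²−V₁²)).
√(V₂²−V₁²) = √(2797² − 860²) = 2661.5 m/s.
h = 0.0611 s × 860 × 2797 / (2 × 2661.5) = 27.61 m.

28 m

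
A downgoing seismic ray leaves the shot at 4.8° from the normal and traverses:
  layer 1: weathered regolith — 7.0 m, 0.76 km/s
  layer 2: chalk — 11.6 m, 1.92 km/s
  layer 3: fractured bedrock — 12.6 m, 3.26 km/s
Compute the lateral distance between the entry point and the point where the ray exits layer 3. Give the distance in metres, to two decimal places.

7.94 m

Ray parameter p = sin 4.8° / 0.76 km/s = 1.1010e-01 s/km.
Layer 1: θ = 4.80°; offset = 7.0·tan 4.80° = 0.5878 m.
Layer 2: sin θ = p·1.92 = 0.2114 → θ = 12.20°; offset = 11.6·tan 12.20° = 2.5089 m.
Layer 3: sin θ = p·3.26 = 0.3589 → θ = 21.03°; offset = 12.6·tan 21.03° = 4.8455 m.
Summing the layer offsets gives 7.9422 m.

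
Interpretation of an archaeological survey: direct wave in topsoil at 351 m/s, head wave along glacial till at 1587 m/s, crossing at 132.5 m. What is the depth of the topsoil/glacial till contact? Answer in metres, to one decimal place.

52.9 m

x_cross = 2h·√((V₂+V₁)/(V₂−V₁)) → h = x_cross / (2·√((V₂+V₁)/(V₂−V₁))).
√((V₂+V₁)/(V₂−V₁)) = √((1587+351)/(1587−351)) = 1.2522.
h = 132.5 / (2·1.2522) = 52.91 m.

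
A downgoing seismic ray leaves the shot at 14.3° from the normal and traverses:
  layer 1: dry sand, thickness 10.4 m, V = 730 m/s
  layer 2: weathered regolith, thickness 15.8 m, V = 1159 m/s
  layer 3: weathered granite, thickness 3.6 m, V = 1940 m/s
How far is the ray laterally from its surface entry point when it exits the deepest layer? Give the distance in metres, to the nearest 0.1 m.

Apply Snell's law at each interface; in layer i the horizontal offset is hᵢ·tan θᵢ.
Layer 1: θ = 14.30°; offset = 10.4·tan 14.30° = 2.651 m.
Layer 2: sin θ = 1159·sin 14.3°/730 = 0.3922, θ = 23.09°; offset = 15.8·tan 23.09° = 6.736 m.
Layer 3: sin θ = 1940·sin 14.3°/730 = 0.6564, θ = 41.03°; offset = 3.6·tan 41.03° = 3.132 m.
Total horizontal offset = 12.519 m.

12.5 m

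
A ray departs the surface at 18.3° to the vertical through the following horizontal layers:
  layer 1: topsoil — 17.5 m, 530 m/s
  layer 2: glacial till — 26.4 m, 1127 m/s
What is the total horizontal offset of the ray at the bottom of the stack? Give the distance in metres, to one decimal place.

p = sin θ₁/V₁ = sin 18.3°/530 = 5.9244e-04 s/m is conserved through the stack.
Layer 1: θ = 18.30°; offset = 17.5·tan 18.30° = 5.788 m.
Layer 2: sin θ = p·1127 = 0.6677 → θ = 41.89°; offset = 26.4·tan 41.89° = 23.677 m.
Total horizontal offset = 29.465 m.

29.5 m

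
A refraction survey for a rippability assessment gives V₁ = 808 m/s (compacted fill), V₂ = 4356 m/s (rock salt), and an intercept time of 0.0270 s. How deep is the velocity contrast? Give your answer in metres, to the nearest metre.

θ_c = arcsin(808/4356) = 10.69°; cos θ_c = 0.9826.
tᵢ = 2h cos θ_c/V₁ ⇒ h = tᵢ·V₁/(2 cos θ_c) = 0.027·808/(2·0.9826) = 11.10 m.

11 m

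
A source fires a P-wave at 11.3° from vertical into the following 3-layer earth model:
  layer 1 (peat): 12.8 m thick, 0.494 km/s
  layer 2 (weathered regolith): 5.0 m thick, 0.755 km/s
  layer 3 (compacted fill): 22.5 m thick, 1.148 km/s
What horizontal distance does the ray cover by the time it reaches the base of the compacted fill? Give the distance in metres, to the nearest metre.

16 m

Apply Snell's law at each interface; in layer i the horizontal offset is hᵢ·tan θᵢ.
Layer 1: θ = 11.30°; offset = 12.8·tan 11.30° = 2.558 m.
Layer 2: sin θ = 0.755·sin 11.3°/0.494 = 0.2995, θ = 17.43°; offset = 5.0·tan 17.43° = 1.569 m.
Layer 3: sin θ = 1.148·sin 11.3°/0.494 = 0.4554, θ = 27.09°; offset = 22.5·tan 27.09° = 11.508 m.
Σ offsets = 15.635 m.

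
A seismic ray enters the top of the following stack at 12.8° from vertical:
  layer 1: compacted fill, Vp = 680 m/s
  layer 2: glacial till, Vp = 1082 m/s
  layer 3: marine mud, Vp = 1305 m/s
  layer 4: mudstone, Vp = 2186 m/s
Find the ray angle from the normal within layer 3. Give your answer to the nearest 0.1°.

25.2°

Ray parameter p = sin 12.8° / 680 = 3.2581e-04 s/m.
sin θ_3 = p·V_3 = 3.2581e-04 × 1305 = 0.4252.
θ_3 = 25.16° from the vertical.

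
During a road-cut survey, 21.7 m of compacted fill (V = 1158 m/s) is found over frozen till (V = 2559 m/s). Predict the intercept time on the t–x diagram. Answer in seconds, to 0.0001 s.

0.0334 s

tᵢ = 2h·√(V₂²−V₁²)/(V₁V₂).
√(V₂²−V₁²) = √(2559²−1158²) = 2282.0 m/s.
tᵢ = 2·21.7·2282.0/(1158·2559) = 0.03342 s.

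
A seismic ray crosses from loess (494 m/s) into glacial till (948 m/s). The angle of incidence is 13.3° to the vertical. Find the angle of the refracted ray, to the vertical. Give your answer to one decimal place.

Snell's law: sin θ₂ = (V₂/V₁)·sin θ₁ = (948/494)·sin 13.3° = 0.4415.
θ₂ = sin⁻¹(0.4415) = 26.20° (from vertical).

26.2°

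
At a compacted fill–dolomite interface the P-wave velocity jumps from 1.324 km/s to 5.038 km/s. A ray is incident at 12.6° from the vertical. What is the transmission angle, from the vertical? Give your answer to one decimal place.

sin θ₁/V₁ = sin θ₂/V₂ ⇒ sin θ₂ = 5.038·sin 12.6°/1.324 = 5.038·0.2181/1.324 = 0.8301.
θ₂ = arcsin 0.8301 = 56.11° from the normal.

56.1°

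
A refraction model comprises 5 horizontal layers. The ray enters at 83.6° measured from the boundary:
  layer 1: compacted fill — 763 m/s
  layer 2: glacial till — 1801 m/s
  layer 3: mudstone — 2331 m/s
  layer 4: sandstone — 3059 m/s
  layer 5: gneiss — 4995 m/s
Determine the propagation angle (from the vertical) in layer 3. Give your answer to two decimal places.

From the normal: θ₁ = 90° − 83.6° = 6.4°.
Ray parameter p = sin 6.4° / 763 = 1.4609e-04 s/m.
sin θ_3 = p·V_3 = 1.4609e-04 × 2331 = 0.3405.
θ_3 = 19.91° from the vertical.

19.91°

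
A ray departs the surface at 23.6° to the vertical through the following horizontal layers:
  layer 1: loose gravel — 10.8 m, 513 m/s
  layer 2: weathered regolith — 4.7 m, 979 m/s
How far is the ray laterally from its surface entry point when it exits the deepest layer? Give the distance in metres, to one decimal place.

Apply Snell's law at each interface; in layer i the horizontal offset is hᵢ·tan θᵢ.
Layer 1: θ = 23.60°; offset = 10.8·tan 23.60° = 4.718 m.
Layer 2: sin θ = 979·sin 23.6°/513 = 0.7640, θ = 49.82°; offset = 4.7·tan 49.82° = 5.566 m.
Total horizontal offset = 10.284 m.

10.3 m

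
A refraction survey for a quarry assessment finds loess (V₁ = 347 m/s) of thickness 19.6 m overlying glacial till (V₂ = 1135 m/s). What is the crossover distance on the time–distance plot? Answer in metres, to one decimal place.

53.8 m

x_cross = 2h·√((V₂+V₁)/(V₂−V₁)).
(V₂+V₁)/(V₂−V₁) = (1135+347)/(1135−347) = 1.8807; √ = 1.3714.
x_cross = 2·19.6·1.3714 = 53.76 m.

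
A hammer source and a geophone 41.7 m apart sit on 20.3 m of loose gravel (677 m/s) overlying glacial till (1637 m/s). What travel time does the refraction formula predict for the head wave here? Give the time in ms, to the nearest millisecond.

θ_c = arcsin(V₁/V₂) = arcsin(677/1637) = 24.43°, cos θ_c = 0.9105.
Intercept time tᵢ = 2h cos θ_c / V₁ = 2·20.3·0.9105/677 = 0.05460 s.
t = x/V₂ + tᵢ = 41.7/1637 + 0.05460 = 0.08008 s.

80 ms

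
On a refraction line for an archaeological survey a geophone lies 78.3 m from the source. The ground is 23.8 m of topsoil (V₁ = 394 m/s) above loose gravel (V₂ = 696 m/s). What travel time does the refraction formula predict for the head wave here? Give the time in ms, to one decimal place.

t = x/V₂ + 2h·√(V₂²−V₁²)/(V₁V₂).
√(V₂²−V₁²) = √(696²−394²) = 573.7 m/s; delay term = 2·23.8·573.7/(394·696) = 0.09959 s.
t = 78.3/696 + 0.09959 = 0.21209 s.

212.1 ms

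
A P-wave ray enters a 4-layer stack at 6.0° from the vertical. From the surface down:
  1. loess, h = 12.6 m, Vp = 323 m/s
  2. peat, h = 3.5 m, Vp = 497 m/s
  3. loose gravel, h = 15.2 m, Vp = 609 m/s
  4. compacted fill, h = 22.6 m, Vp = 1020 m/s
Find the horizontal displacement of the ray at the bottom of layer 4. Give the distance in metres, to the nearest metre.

13 m

Apply Snell's law at each interface; in layer i the horizontal offset is hᵢ·tan θᵢ.
Layer 1: θ = 6.00°; offset = 12.6·tan 6.00° = 1.324 m.
Layer 2: sin θ = 497·sin 6.0°/323 = 0.1608, θ = 9.26°; offset = 3.5·tan 9.26° = 0.570 m.
Layer 3: sin θ = 609·sin 6.0°/323 = 0.1971, θ = 11.37°; offset = 15.2·tan 11.37° = 3.056 m.
Layer 4: sin θ = 1020·sin 6.0°/323 = 0.3301, θ = 19.27°; offset = 22.6·tan 19.27° = 7.903 m.
Total horizontal offset = 12.853 m.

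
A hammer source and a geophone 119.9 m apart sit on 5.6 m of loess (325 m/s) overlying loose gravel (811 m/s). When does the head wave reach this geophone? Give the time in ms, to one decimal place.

179.4 ms

t = x/V₂ + 2h·√(V₂²−V₁²)/(V₁V₂).
√(V₂²−V₁²) = √(811²−325²) = 743.0 m/s; delay term = 2·5.6·743.0/(325·811) = 0.03157 s.
t = 119.9/811 + 0.03157 = 0.17942 s.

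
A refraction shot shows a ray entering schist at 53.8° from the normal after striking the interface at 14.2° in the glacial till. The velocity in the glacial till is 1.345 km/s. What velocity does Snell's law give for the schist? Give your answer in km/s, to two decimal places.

sin 14.2° = 0.2453; sin 53.8° = 0.8070.
V₂ = V₁·(sin θ₂/sin θ₁) = 1.345·(0.8070/0.2453) = 4.42 km/s.

4.42 km/s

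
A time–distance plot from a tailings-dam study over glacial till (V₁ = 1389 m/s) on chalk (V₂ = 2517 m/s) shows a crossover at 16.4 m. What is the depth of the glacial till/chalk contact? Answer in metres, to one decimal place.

4.4 m

h = (x_cross/2)·√((V₂−V₁)/(V₂+V₁)).
(V₂−V₁)/(V₂+V₁) = (2517−1389)/(2517+1389) = 0.2888; √ = 0.5374.
h = (16.4/2)·0.5374 = 4.41 m.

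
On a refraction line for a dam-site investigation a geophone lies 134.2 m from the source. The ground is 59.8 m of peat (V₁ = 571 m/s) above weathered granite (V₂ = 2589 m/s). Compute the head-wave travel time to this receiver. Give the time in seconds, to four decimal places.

0.2561 s

θ_c = arcsin(V₁/V₂) = arcsin(571/2589) = 12.74°, cos θ_c = 0.9754.
Intercept time tᵢ = 2h cos θ_c / V₁ = 2·59.8·0.9754/571 = 0.20430 s.
t = x/V₂ + tᵢ = 134.2/2589 + 0.20430 = 0.25613 s.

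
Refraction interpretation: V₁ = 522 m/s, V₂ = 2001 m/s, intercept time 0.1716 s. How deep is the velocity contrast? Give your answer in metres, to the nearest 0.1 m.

46.4 m

θ_c = arcsin(522/2001) = 15.12°; cos θ_c = 0.9654.
tᵢ = 2h cos θ_c/V₁ ⇒ h = tᵢ·V₁/(2 cos θ_c) = 0.1716·522/(2·0.9654) = 46.39 m.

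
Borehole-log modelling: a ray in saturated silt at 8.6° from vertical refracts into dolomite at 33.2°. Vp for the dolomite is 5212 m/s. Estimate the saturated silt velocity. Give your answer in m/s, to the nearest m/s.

1423 m/s

sin 8.6° = 0.1495; sin 33.2° = 0.5476.
V₁ = V₂·(sin θ₁/sin θ₂) = 5212·(0.1495/0.5476) = 1423.36 m/s.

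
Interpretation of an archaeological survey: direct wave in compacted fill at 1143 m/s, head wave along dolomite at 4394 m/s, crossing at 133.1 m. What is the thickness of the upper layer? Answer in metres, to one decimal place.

51.0 m

h = (x_cross/2)·√((V₂−V₁)/(V₂+V₁)).
(V₂−V₁)/(V₂+V₁) = (4394−1143)/(4394+1143) = 0.5871; √ = 0.7663.
h = (133.1/2)·0.7663 = 50.99 m.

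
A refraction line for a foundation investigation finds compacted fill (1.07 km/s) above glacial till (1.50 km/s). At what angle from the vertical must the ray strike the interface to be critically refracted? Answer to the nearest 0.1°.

At critical incidence the refracted ray runs along the interface (θ₂ = 90°), so sin θ_c = V₁/V₂.
θ_c = arcsin(1.07/1.50) = arcsin 0.7133 = 45.51°.

45.5°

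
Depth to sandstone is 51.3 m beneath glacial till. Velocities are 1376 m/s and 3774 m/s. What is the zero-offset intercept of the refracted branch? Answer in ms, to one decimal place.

tᵢ = 2h·√(V₂²−V₁²)/(V₁V₂).
√(V₂²−V₁²) = √(3774²−1376²) = 3514.2 m/s.
tᵢ = 2·51.3·3514.2/(1376·3774) = 0.06943 s.

69.4 ms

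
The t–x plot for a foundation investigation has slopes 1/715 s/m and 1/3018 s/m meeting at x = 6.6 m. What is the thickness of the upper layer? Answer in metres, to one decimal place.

2.6 m

x_cross = 2h·√((V₂+V₁)/(V₂−V₁)) → h = x_cross / (2·√((V₂+V₁)/(V₂−V₁))).
√((V₂+V₁)/(V₂−V₁)) = √((3018+715)/(3018−715)) = 1.2732.
h = 6.6 / (2·1.2732) = 2.59 m.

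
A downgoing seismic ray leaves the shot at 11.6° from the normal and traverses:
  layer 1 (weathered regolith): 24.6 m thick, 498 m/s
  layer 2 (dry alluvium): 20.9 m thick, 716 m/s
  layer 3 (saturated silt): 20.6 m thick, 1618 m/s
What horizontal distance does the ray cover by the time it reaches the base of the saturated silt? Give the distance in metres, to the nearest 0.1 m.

29.1 m

Apply Snell's law at each interface; in layer i the horizontal offset is hᵢ·tan θᵢ.
Layer 1: θ = 11.60°; offset = 24.6·tan 11.60° = 5.050 m.
Layer 2: sin θ = 716·sin 11.6°/498 = 0.2891, θ = 16.80°; offset = 20.9·tan 16.80° = 6.312 m.
Layer 3: sin θ = 1618·sin 11.6°/498 = 0.6533, θ = 40.79°; offset = 20.6·tan 40.79° = 17.776 m.
Summing the layer offsets gives 29.137 m.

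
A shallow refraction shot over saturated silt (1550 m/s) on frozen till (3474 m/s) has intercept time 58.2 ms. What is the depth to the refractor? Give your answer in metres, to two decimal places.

h = tᵢ·V₁·V₂ / (2·√(V₂²−V₁²)).
√(V₂²−V₁²) = √(3474² − 1550²) = 3109.0 m/s.
h = 0.0582 s × 1550 × 3474 / (2 × 3109.0) = 50.40 m.

50.40 m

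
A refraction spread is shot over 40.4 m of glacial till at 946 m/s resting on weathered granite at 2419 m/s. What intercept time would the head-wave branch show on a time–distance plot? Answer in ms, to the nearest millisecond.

θ_c = arcsin(V₁/V₂) = arcsin(946/2419) = 23.02°; cos θ_c = 0.9204.
tᵢ = 2h·cos θ_c / V₁ = 2·40.4·0.9204 / 946 = 0.07861 s.

79 ms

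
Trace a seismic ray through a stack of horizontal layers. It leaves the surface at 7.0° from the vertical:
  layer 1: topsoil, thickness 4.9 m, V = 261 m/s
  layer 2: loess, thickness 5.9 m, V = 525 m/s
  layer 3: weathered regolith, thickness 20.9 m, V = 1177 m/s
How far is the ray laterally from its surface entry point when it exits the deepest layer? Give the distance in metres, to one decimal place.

15.8 m

Ray parameter p = sin 7.0° / 261 m/s = 4.6693e-04 s/m.
Layer 1: θ = 7.00°; offset = 4.9·tan 7.00° = 0.602 m.
Layer 2: sin θ = p·525 = 0.2451 → θ = 14.19°; offset = 5.9·tan 14.19° = 1.492 m.
Layer 3: sin θ = p·1177 = 0.5496 → θ = 33.34°; offset = 20.9·tan 33.34° = 13.749 m.
Total horizontal offset = 15.842 m.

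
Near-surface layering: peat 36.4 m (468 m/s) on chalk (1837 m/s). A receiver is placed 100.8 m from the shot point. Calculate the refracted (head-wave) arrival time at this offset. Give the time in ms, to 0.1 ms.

t = x/V₂ + 2h·√(V₂²−V₁²)/(V₁V₂).
√(V₂²−V₁²) = √(1837²−468²) = 1776.4 m/s; delay term = 2·36.4·1776.4/(468·1837) = 0.15042 s.
t = 100.8/1837 + 0.15042 = 0.20529 s.

205.3 ms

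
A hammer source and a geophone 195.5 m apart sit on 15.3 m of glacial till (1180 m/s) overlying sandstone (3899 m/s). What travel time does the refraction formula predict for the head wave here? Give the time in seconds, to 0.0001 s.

0.0749 s

t = x/V₂ + 2h·√(V₂²−V₁²)/(V₁V₂).
√(V₂²−V₁²) = √(3899²−1180²) = 3716.2 m/s; delay term = 2·15.3·3716.2/(1180·3899) = 0.02472 s.
t = 195.5/3899 + 0.02472 = 0.07486 s.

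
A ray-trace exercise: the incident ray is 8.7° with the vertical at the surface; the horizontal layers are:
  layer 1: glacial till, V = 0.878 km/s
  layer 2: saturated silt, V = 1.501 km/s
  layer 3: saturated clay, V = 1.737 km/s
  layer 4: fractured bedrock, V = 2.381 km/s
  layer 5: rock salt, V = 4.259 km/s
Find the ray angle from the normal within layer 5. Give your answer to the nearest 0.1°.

Snell's law across each interface conserves sin θ / V, so sin θ_5 = V_5·sin θ₁/V₁.
sin θ_5 = 4.259 × sin 8.7° / 0.878 = 0.7337.
θ_5 = 47.20° from the vertical.

47.2°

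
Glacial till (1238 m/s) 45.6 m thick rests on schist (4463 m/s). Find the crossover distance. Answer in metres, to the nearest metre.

121 m

x_cross = 2h·√((V₂+V₁)/(V₂−V₁)).
(V₂+V₁)/(V₂−V₁) = (4463+1238)/(4463−1238) = 1.7678; √ = 1.3296.
x_cross = 2·45.6·1.3296 = 121.26 m.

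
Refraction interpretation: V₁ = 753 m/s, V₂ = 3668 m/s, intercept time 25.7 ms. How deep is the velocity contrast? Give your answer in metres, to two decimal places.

9.89 m

θ_c = arcsin(753/3668) = 11.85°; cos θ_c = 0.9787.
tᵢ = 2h cos θ_c/V₁ ⇒ h = tᵢ·V₁/(2 cos θ_c) = 0.0257·753/(2·0.9787) = 9.89 m.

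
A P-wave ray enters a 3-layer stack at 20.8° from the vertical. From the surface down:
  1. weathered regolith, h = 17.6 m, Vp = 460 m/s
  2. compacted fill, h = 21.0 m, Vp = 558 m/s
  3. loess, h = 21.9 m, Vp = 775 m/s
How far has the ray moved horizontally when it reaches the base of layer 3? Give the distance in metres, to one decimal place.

33.1 m

Apply Snell's law at each interface; in layer i the horizontal offset is hᵢ·tan θᵢ.
Layer 1: θ = 20.80°; offset = 17.6·tan 20.80° = 6.686 m.
Layer 2: sin θ = 558·sin 20.8°/460 = 0.4308, θ = 25.52°; offset = 21.0·tan 25.52° = 10.024 m.
Layer 3: sin θ = 775·sin 20.8°/460 = 0.5983, θ = 36.75°; offset = 21.9·tan 36.75° = 16.352 m.
Σ offsets = 33.061 m.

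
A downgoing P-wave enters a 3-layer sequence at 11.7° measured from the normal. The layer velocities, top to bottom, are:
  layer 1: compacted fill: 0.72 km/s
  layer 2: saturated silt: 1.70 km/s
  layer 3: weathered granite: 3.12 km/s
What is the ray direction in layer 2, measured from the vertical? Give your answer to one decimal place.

Snell's law across each interface conserves sin θ / V, so sin θ_2 = V_2·sin θ₁/V₁.
sin θ_2 = 1.70 × sin 11.7° / 0.72 = 0.4788.
θ_2 = 28.61° from the vertical.

28.6°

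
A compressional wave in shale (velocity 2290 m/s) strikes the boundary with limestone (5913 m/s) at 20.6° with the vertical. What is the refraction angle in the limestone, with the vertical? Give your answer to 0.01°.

sin θ₁/V₁ = sin θ₂/V₂ ⇒ sin θ₂ = 5913·sin 20.6°/2290 = 5913·0.3518/2290 = 0.9085.
θ₂ = sin⁻¹(0.9085) = 65.30° (from vertical).

65.30°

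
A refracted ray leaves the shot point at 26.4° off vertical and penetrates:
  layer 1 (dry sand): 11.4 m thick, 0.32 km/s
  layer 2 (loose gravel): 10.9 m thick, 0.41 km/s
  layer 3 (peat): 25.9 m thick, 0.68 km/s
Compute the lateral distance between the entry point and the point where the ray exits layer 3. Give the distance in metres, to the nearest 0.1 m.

Apply Snell's law at each interface; in layer i the horizontal offset is hᵢ·tan θᵢ.
Layer 1: θ = 26.40°; offset = 11.4·tan 26.40° = 5.659 m.
Layer 2: sin θ = 0.41·sin 26.4°/0.32 = 0.5697, θ = 34.73°; offset = 10.9·tan 34.73° = 7.556 m.
Layer 3: sin θ = 0.68·sin 26.4°/0.32 = 0.9448, θ = 70.88°; offset = 25.9·tan 70.88° = 74.722 m.
Summing the layer offsets gives 87.936 m.

87.9 m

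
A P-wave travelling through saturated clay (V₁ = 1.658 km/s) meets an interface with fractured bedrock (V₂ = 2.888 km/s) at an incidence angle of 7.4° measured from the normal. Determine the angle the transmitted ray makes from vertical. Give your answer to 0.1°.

13.0°

sin θ₁/V₁ = sin θ₂/V₂ ⇒ sin θ₂ = 2.888·sin 7.4°/1.658 = 2.888·0.1288/1.658 = 0.2243.
θ₂ = sin⁻¹(0.2243) = 12.96° (from vertical).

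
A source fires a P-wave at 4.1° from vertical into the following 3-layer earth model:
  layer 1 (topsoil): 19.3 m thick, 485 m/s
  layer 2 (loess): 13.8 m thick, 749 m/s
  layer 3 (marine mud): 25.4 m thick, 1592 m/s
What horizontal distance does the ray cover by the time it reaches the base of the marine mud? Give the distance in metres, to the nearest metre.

9 m

Apply Snell's law at each interface; in layer i the horizontal offset is hᵢ·tan θᵢ.
Layer 1: θ = 4.10°; offset = 19.3·tan 4.10° = 1.383 m.
Layer 2: sin θ = 749·sin 4.1°/485 = 0.1104, θ = 6.34°; offset = 13.8·tan 6.34° = 1.533 m.
Layer 3: sin θ = 1592·sin 4.1°/485 = 0.2347, θ = 13.57°; offset = 25.4·tan 13.57° = 6.132 m.
Summing the layer offsets gives 9.049 m.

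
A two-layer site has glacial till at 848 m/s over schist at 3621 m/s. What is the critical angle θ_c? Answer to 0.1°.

13.5°

At critical incidence the refracted ray runs along the interface (θ₂ = 90°), so sin θ_c = V₁/V₂.
θ_c = arcsin(848/3621) = arcsin 0.2342 = 13.54°.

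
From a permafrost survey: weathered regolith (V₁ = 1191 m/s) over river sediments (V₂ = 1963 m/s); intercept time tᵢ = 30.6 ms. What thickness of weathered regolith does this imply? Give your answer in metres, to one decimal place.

θ_c = arcsin(1191/1963) = 37.35°; cos θ_c = 0.7949.
tᵢ = 2h cos θ_c/V₁ ⇒ h = tᵢ·V₁/(2 cos θ_c) = 0.0306·1191/(2·0.7949) = 22.92 m.

22.9 m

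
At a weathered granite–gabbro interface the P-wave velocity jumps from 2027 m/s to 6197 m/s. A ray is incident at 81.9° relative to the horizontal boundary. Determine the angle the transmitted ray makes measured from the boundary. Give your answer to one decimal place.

Angle from the normal: 90° − 81.9° = 8.1°.
Snell's law: sin θ₂ = (V₂/V₁)·sin θ₁ = (6197/2027)·sin 8.1° = 0.4308.
θ₂ = arcsin 0.4308 = 25.52° from the normal.
From the interface: 90° − 25.52° = 64.48°.

64.5°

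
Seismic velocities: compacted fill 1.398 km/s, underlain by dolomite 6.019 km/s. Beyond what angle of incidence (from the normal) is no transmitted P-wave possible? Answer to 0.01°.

Critical incidence: sin θ_c = V₁/V₂ = 1.398/6.019 = 0.2323.
θ_c = arcsin 0.2323 = 13.43°.

13.43°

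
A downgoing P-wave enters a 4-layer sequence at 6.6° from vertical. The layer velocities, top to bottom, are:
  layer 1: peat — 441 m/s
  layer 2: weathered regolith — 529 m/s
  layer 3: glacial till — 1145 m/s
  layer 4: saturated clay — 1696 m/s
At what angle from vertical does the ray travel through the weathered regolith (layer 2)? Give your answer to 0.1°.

Snell's law across each interface conserves sin θ / V, so sin θ_2 = V_2·sin θ₁/V₁.
sin θ_2 = 529 × sin 6.6° / 441 = 0.1379.
θ_2 = 7.92° from the vertical.

7.9°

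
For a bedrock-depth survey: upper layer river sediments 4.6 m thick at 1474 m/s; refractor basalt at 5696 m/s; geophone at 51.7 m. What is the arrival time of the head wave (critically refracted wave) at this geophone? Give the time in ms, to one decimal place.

θ_c = arcsin(V₁/V₂) = arcsin(1474/5696) = 15.00°, cos θ_c = 0.9659.
Intercept time tᵢ = 2h cos θ_c / V₁ = 2·4.6·0.9659/1474 = 0.00603 s.
t = x/V₂ + tᵢ = 51.7/5696 + 0.00603 = 0.01511 s.

15.1 ms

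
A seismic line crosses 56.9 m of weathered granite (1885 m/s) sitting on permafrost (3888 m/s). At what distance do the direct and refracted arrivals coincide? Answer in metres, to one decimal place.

193.2 m

θ_c = arcsin(1885/3888) = 29.00°, so cos θ_c = 0.8746 and tᵢ = 2h cos θ_c/V₁ = 0.0528 s.
At crossover x/V₁ = x/V₂ + tᵢ ⇒ x = tᵢ/(1/V₁ − 1/V₂) = 0.05280/(5.3050e-04 − 2.5720e-04) = 193.20 m.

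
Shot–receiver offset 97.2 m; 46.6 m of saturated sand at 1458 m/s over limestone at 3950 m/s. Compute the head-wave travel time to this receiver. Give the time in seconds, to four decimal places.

θ_c = arcsin(V₁/V₂) = arcsin(1458/3950) = 21.66°, cos θ_c = 0.9294.
Intercept time tᵢ = 2h cos θ_c / V₁ = 2·46.6·0.9294/1458 = 0.05941 s.
t = x/V₂ + tᵢ = 97.2/3950 + 0.05941 = 0.08402 s.

0.0840 s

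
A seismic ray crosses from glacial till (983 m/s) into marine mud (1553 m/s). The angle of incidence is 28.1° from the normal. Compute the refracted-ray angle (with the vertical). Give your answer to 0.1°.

48.1°

sin θ₁/V₁ = sin θ₂/V₂ ⇒ sin θ₂ = 1553·sin 28.1°/983 = 1553·0.4710/983 = 0.7441.
θ₂ = arcsin 0.7441 = 48.08° from the normal.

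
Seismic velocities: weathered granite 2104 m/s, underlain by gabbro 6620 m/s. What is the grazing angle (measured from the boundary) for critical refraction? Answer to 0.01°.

At critical incidence the refracted ray runs along the interface (θ₂ = 90°), so sin θ_c = V₁/V₂.
θ_c = arcsin(2104/6620) = arcsin 0.3178 = 18.53°.
Measured from the interface: 90° − 18.53° = 71.47°.

71.47°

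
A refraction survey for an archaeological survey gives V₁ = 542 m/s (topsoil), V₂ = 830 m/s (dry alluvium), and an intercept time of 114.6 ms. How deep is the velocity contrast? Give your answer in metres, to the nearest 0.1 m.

41.0 m

θ_c = arcsin(542/830) = 40.77°; cos θ_c = 0.7573.
tᵢ = 2h cos θ_c/V₁ ⇒ h = tᵢ·V₁/(2 cos θ_c) = 0.1146·542/(2·0.7573) = 41.01 m.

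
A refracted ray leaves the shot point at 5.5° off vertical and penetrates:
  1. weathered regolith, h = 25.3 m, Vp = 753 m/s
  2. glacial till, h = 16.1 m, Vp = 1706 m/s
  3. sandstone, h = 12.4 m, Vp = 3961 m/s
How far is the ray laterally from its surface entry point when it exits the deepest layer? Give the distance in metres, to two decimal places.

13.26 m

p = sin θ₁/V₁ = sin 5.5°/753 = 1.2729e-04 s/m is conserved through the stack.
Layer 1: θ = 5.50°; offset = 25.3·tan 5.50° = 2.4361 m.
Layer 2: sin θ = p·1706 = 0.2171 → θ = 12.54°; offset = 16.1·tan 12.54° = 3.5816 m.
Layer 3: sin θ = p·3961 = 0.5042 → θ = 30.28°; offset = 12.4·tan 30.28° = 7.2392 m.
Σ offsets = 13.2569 m.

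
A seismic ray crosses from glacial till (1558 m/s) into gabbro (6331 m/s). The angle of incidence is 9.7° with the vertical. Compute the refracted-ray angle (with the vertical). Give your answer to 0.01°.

43.21°

Snell's law: sin θ₂ = (V₂/V₁)·sin θ₁ = (6331/1558)·sin 9.7° = 0.6847.
θ₂ = sin⁻¹(0.6847) = 43.21° (from vertical).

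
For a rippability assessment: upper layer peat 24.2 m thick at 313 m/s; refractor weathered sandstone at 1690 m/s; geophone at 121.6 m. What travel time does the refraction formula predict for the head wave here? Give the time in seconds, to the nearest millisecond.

0.224 s

θ_c = arcsin(V₁/V₂) = arcsin(313/1690) = 10.67°, cos θ_c = 0.9827.
Intercept time tᵢ = 2h cos θ_c / V₁ = 2·24.2·0.9827/313 = 0.15196 s.
t = x/V₂ + tᵢ = 121.6/1690 + 0.15196 = 0.22391 s.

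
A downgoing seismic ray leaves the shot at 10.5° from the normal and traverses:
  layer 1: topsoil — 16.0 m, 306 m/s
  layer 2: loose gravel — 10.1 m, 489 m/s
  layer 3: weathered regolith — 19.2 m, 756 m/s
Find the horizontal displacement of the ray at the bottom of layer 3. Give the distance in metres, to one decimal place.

Ray parameter p = sin 10.5° / 306 m/s = 5.9554e-04 s/m.
Layer 1: θ = 10.50°; offset = 16.0·tan 10.50° = 2.965 m.
Layer 2: sin θ = p·489 = 0.2912 → θ = 16.93°; offset = 10.1·tan 16.93° = 3.075 m.
Layer 3: sin θ = p·756 = 0.4502 → θ = 26.76°; offset = 19.2·tan 26.76° = 9.681 m.
Total horizontal offset = 15.721 m.

15.7 m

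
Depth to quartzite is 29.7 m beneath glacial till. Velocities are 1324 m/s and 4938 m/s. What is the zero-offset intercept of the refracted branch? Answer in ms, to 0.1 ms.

θ_c = arcsin(V₁/V₂) = arcsin(1324/4938) = 15.55°; cos θ_c = 0.9634.
tᵢ = 2h·cos θ_c / V₁ = 2·29.7·0.9634 / 1324 = 0.04322 s.

43.2 ms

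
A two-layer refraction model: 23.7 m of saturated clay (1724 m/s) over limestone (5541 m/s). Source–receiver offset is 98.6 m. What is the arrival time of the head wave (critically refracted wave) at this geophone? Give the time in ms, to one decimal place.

θ_c = arcsin(V₁/V₂) = arcsin(1724/5541) = 18.13°, cos θ_c = 0.9504.
Intercept time tᵢ = 2h cos θ_c / V₁ = 2·23.7·0.9504/1724 = 0.02613 s.
t = x/V₂ + tᵢ = 98.6/5541 + 0.02613 = 0.04392 s.

43.9 ms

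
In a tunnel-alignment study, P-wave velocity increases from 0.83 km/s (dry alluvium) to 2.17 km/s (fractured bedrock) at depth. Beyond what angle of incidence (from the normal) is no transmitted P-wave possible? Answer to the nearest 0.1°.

22.5°

At critical incidence the refracted ray runs along the interface (θ₂ = 90°), so sin θ_c = V₁/V₂.
θ_c = arcsin(0.83/2.17) = arcsin 0.3825 = 22.49°.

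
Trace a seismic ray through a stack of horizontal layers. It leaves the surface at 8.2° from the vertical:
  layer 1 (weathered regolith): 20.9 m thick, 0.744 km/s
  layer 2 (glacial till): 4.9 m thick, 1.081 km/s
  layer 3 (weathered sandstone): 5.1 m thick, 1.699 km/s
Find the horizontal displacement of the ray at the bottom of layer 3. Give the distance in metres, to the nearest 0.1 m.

Apply Snell's law at each interface; in layer i the horizontal offset is hᵢ·tan θᵢ.
Layer 1: θ = 8.20°; offset = 20.9·tan 8.20° = 3.012 m.
Layer 2: sin θ = 1.081·sin 8.2°/0.744 = 0.2072, θ = 11.96°; offset = 4.9·tan 11.96° = 1.038 m.
Layer 3: sin θ = 1.699·sin 8.2°/0.744 = 0.3257, θ = 19.01°; offset = 5.1·tan 19.01° = 1.757 m.
Σ offsets = 5.807 m.

5.8 m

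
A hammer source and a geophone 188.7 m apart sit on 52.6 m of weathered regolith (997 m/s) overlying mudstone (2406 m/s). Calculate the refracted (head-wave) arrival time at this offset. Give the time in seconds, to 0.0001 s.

0.1745 s

θ_c = arcsin(V₁/V₂) = arcsin(997/2406) = 24.48°, cos θ_c = 0.9101.
Intercept time tᵢ = 2h cos θ_c / V₁ = 2·52.6·0.9101/997 = 0.09603 s.
t = x/V₂ + tᵢ = 188.7/2406 + 0.09603 = 0.17446 s.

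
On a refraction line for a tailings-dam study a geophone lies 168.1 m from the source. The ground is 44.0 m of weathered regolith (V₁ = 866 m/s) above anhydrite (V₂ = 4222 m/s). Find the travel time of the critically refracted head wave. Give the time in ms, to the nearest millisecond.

139 ms

θ_c = arcsin(V₁/V₂) = arcsin(866/4222) = 11.84°, cos θ_c = 0.9787.
Intercept time tᵢ = 2h cos θ_c / V₁ = 2·44.0·0.9787/866 = 0.09946 s.
t = x/V₂ + tᵢ = 168.1/4222 + 0.09946 = 0.13927 s.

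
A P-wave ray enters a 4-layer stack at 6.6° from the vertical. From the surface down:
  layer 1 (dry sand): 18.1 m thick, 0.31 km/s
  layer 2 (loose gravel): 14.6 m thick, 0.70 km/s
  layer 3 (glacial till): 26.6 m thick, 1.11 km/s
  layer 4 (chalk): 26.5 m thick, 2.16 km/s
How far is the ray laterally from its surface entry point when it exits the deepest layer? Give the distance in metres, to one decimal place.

p = sin θ₁/V₁ = sin 6.6°/0.31 = 3.7077e-01 s/km is conserved through the stack.
Layer 1: θ = 6.60°; offset = 18.1·tan 6.60° = 2.094 m.
Layer 2: sin θ = p·0.70 = 0.2595 → θ = 15.04°; offset = 14.6·tan 15.04° = 3.924 m.
Layer 3: sin θ = p·1.11 = 0.4115 → θ = 24.30°; offset = 26.6·tan 24.30° = 12.012 m.
Layer 4: sin θ = p·2.16 = 0.8009 → θ = 53.21°; offset = 26.5·tan 53.21° = 35.438 m.
Σ offsets = 53.468 m.

53.5 m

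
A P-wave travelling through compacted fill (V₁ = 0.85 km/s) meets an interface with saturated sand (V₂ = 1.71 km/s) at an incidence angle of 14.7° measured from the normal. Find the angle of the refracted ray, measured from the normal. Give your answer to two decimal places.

30.70°

Snell's law: sin θ₂ = (V₂/V₁)·sin θ₁ = (1.71/0.85)·sin 14.7° = 0.5105.
θ₂ = arcsin 0.5105 = 30.70° from the normal.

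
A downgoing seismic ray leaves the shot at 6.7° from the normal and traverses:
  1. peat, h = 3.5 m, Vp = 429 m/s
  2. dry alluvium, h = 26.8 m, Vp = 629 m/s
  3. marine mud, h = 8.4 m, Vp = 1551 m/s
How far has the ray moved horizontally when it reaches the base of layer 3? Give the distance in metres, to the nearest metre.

9 m

Apply Snell's law at each interface; in layer i the horizontal offset is hᵢ·tan θᵢ.
Layer 1: θ = 6.70°; offset = 3.5·tan 6.70° = 0.411 m.
Layer 2: sin θ = 629·sin 6.7°/429 = 0.1711, θ = 9.85°; offset = 26.8·tan 9.85° = 4.653 m.
Layer 3: sin θ = 1551·sin 6.7°/429 = 0.4218, θ = 24.95°; offset = 8.4·tan 24.95° = 3.908 m.
Summing the layer offsets gives 8.972 m.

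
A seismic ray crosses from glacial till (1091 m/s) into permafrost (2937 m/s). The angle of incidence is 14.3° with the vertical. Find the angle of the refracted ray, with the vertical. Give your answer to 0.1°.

sin θ₁/V₁ = sin θ₂/V₂ ⇒ sin θ₂ = 2937·sin 14.3°/1091 = 2937·0.2470/1091 = 0.6649.
θ₂ = sin⁻¹(0.6649) = 41.68° (from vertical).

41.7°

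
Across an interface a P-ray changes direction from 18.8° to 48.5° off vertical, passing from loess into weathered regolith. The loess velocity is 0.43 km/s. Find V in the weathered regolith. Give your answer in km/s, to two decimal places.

1.00 km/s

Snell's law: sin 18.8°/V₁ = sin 48.5°/V₂.
V₂ = V₁·sin 48.5°/sin 18.8° = 0.43 × 2.3240 = 1.00 km/s.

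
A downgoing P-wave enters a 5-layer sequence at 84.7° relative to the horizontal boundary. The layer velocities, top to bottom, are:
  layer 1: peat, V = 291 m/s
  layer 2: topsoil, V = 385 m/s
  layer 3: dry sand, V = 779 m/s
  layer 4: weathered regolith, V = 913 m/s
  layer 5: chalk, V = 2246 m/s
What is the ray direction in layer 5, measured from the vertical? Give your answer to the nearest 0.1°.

45.5°

From the normal: θ₁ = 90° − 84.7° = 5.3°.
Ray parameter p = sin 5.3° / 291 = 3.1742e-04 s/m.
sin θ_5 = p·V_5 = 3.1742e-04 × 2246 = 0.7129.
θ_5 = arcsin 0.7129 = 45.47°.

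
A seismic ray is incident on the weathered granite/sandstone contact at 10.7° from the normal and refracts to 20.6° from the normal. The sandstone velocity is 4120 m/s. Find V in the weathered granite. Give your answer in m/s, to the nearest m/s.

sin 10.7° = 0.1857; sin 20.6° = 0.3518.
V₁ = V₂·(sin θ₁/sin θ₂) = 4120·(0.1857/0.3518) = 2174.12 m/s.

2174 m/s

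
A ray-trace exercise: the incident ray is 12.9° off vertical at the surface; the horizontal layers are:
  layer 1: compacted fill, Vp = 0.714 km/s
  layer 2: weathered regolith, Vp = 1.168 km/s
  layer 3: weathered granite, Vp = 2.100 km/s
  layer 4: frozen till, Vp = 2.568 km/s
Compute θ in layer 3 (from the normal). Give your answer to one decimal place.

41.0°

Ray parameter p = sin 12.9° / 0.714 = 3.1268e-01 s/km.
sin θ_3 = p·V_3 = 3.1268e-01 × 2.100 = 0.6566.
θ_3 = arcsin 0.6566 = 41.04°.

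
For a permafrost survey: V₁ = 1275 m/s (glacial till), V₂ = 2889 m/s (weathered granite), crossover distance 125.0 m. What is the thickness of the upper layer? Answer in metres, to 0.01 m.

38.91 m

h = (x_cross/2)·√((V₂−V₁)/(V₂+V₁)).
(V₂−V₁)/(V₂+V₁) = (2889−1275)/(2889+1275) = 0.3876; √ = 0.6226.
h = (125.0/2)·0.6226 = 38.91 m.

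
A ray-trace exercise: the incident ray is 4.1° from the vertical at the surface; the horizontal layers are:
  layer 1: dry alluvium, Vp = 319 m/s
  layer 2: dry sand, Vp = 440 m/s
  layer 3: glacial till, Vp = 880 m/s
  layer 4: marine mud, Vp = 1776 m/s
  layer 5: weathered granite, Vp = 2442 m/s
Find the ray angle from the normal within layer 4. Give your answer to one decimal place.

23.5°

Ray parameter p = sin 4.1° / 319 = 2.2413e-04 s/m.
sin θ_4 = p·V_4 = 2.2413e-04 × 1776 = 0.3981.
θ_4 = 23.46° from the vertical.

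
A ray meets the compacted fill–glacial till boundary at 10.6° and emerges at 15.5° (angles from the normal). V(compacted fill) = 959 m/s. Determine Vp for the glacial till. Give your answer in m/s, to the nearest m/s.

sin 10.6° = 0.1840; sin 15.5° = 0.2672.
V₂ = V₁·(sin θ₂/sin θ₁) = 959·(0.2672/0.1840) = 1393.20 m/s.

1393 m/s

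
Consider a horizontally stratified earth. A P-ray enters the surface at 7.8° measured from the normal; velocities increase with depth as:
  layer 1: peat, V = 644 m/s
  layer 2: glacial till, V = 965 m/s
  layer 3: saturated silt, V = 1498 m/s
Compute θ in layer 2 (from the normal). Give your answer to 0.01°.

Ray parameter p = sin 7.8° / 644 = 2.1074e-04 s/m.
sin θ_2 = p·V_2 = 2.1074e-04 × 965 = 0.2034.
θ_2 = 11.73° from the vertical.

11.73°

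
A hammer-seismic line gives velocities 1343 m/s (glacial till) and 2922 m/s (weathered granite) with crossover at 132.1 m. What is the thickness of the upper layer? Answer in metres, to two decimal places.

40.19 m

h = (x_cross/2)·√((V₂−V₁)/(V₂+V₁)).
(V₂−V₁)/(V₂+V₁) = (2922−1343)/(2922+1343) = 0.3702; √ = 0.6085.
h = (132.1/2)·0.6085 = 40.19 m.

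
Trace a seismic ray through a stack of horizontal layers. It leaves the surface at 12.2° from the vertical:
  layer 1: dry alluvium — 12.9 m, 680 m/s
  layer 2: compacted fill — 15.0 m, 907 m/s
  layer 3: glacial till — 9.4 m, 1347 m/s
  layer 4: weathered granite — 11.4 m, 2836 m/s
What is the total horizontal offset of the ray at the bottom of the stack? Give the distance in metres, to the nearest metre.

Apply Snell's law at each interface; in layer i the horizontal offset is hᵢ·tan θᵢ.
Layer 1: θ = 12.20°; offset = 12.9·tan 12.20° = 2.789 m.
Layer 2: sin θ = 907·sin 12.2°/680 = 0.2819, θ = 16.37°; offset = 15.0·tan 16.37° = 4.407 m.
Layer 3: sin θ = 1347·sin 12.2°/680 = 0.4186, θ = 24.75°; offset = 9.4·tan 24.75° = 4.333 m.
Layer 4: sin θ = 2836·sin 12.2°/680 = 0.8813, θ = 61.81°; offset = 11.4·tan 61.81° = 21.266 m.
Σ offsets = 32.794 m.

33 m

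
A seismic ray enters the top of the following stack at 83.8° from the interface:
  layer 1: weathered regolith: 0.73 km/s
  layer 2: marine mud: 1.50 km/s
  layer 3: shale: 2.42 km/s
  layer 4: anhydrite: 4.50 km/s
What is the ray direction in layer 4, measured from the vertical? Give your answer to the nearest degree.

From the normal: θ₁ = 90° − 83.8° = 6.2°.
Snell's law across each interface conserves sin θ / V, so sin θ_4 = V_4·sin θ₁/V₁.
sin θ_4 = 4.50 × sin 6.2° / 0.73 = 0.6657.
θ_4 = 41.74° from the vertical.

42°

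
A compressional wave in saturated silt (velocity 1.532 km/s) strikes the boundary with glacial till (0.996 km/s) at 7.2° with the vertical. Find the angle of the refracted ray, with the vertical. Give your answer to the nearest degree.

5°

sin θ₁/V₁ = sin θ₂/V₂ ⇒ sin θ₂ = 0.996·sin 7.2°/1.532 = 0.996·0.1253/1.532 = 0.0815.
θ₂ = arcsin 0.0815 = 4.67° from the normal.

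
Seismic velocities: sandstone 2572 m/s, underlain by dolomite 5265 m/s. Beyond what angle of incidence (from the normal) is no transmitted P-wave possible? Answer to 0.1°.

29.2°

Critical incidence: sin θ_c = V₁/V₂ = 2572/5265 = 0.4885.
θ_c = arcsin 0.4885 = 29.24°.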